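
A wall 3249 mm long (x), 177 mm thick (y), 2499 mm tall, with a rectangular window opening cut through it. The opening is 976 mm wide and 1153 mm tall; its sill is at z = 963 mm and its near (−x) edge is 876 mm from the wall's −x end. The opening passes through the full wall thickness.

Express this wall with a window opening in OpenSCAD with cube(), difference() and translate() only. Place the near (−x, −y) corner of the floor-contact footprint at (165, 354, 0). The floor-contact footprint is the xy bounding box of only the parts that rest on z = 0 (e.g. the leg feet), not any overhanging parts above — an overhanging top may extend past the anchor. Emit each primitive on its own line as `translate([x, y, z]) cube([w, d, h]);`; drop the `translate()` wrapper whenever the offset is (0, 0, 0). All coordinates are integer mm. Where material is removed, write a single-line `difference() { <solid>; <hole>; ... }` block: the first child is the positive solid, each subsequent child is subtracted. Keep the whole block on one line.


difference() { translate([165, 354, 0]) cube([3249, 177, 2499]); translate([1041, 354, 963]) cube([976, 177, 1153]); }


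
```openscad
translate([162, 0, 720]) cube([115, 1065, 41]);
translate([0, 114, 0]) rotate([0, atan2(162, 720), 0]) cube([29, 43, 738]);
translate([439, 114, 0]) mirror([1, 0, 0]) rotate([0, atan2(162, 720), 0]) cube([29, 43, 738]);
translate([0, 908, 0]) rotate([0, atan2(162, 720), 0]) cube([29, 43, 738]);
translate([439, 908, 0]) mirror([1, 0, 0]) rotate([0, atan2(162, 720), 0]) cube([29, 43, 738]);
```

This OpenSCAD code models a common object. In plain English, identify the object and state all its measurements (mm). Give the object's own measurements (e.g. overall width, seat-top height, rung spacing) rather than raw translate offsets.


A sawhorse. A 115×1065×41 mm beam (x, y, z) sits on two A-frame leg pairs. Each pair is two raked legs of 29×43 mm section (43 mm along y) splaying symmetrically in x. Each leg rises 720 mm vertically over 162 mm of horizontal reach and is 738 mm long along its own axis. Every leg's outer bottom edge rests on the floor and its outer top edge meets a bottom edge of the beam — the left legs (tilting toward +x) meet the beam's −x bottom edge, the right legs (their mirror images, tilting toward −x) meet its +x bottom edge — so the leg tops tuck under the beam, the beam's underside is 720 mm above the floor, and the feet are 439 mm apart outside-to-outside with the beam centred between them. The two leg pairs are set in 114 mm from either end of the beam.


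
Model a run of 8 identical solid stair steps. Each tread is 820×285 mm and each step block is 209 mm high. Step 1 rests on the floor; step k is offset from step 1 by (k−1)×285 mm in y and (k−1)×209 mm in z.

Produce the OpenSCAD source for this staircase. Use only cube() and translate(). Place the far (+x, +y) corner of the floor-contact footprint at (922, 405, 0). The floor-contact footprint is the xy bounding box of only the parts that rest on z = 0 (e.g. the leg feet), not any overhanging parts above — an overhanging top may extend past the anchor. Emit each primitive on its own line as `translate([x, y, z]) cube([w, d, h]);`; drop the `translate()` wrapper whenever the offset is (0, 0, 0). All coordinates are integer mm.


translate([102, 120, 0]) cube([820, 285, 209]);
translate([102, 405, 209]) cube([820, 285, 209]);
translate([102, 690, 418]) cube([820, 285, 209]);
translate([102, 975, 627]) cube([820, 285, 209]);
translate([102, 1260, 836]) cube([820, 285, 209]);
translate([102, 1545, 1045]) cube([820, 285, 209]);
translate([102, 1830, 1254]) cube([820, 285, 209]);
translate([102, 2115, 1463]) cube([820, 285, 209]);


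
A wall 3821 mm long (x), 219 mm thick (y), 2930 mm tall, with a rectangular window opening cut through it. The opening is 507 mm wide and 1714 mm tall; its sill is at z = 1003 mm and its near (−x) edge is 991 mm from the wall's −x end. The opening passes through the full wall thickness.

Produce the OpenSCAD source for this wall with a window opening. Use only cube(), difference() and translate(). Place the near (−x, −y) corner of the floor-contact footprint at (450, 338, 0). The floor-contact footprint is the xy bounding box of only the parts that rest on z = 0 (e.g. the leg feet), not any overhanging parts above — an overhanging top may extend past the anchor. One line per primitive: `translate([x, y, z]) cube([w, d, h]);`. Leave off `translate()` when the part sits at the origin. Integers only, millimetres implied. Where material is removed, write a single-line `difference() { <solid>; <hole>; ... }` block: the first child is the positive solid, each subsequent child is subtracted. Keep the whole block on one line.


difference() { translate([450, 338, 0]) cube([3821, 219, 2930]); translate([1441, 338, 1003]) cube([507, 219, 1714]); }


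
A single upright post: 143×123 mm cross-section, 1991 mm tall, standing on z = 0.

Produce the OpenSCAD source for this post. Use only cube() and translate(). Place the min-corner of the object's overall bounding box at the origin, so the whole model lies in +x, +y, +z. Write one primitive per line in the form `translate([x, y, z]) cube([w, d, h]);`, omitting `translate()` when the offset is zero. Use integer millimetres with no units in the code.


cube([143, 123, 1991]);


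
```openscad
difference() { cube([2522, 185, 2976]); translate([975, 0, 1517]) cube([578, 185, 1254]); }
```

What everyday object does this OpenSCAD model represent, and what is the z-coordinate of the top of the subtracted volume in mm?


A wall with a window opening. The window head height is 2771 mm.

A wall with a rectangular opening subtracted — a window. Sill at z = 1517, opening 1254 mm tall, so the head is at 1517 + 1254 = 2771 mm.


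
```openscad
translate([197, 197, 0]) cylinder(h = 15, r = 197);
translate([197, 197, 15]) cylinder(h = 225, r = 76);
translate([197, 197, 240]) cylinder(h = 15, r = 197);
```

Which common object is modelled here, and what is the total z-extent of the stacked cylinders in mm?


A spool. The overall height is 255 mm.

Three coaxial cylinders, large–small–large — a spool. Two 15 mm flanges and a 225 mm core give 15 + 225 + 15 = 255 mm.


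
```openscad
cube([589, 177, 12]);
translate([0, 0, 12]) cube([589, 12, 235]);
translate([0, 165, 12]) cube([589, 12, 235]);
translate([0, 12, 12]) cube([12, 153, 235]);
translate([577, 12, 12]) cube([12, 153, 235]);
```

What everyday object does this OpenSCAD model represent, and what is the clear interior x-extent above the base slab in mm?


An open box. The internal width is 565 mm.

A 589×177 base slab with four walls standing on it — an open box. The base is 589 mm wide and the walls are 12 mm thick, so the internal width is 589 − 2 × 12 = 565 mm.


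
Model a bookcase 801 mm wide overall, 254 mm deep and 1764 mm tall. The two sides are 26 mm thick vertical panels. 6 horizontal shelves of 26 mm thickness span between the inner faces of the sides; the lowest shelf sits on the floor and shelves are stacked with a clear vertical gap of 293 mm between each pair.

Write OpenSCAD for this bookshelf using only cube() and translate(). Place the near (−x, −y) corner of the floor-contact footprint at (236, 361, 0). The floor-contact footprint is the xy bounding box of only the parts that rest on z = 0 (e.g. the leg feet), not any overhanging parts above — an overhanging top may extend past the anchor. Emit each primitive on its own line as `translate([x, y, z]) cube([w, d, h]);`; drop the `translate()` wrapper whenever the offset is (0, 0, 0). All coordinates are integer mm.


translate([236, 361, 0]) cube([26, 254, 1764]);
translate([1011, 361, 0]) cube([26, 254, 1764]);
translate([262, 361, 0]) cube([749, 254, 26]);
translate([262, 361, 319]) cube([749, 254, 26]);
translate([262, 361, 638]) cube([749, 254, 26]);
translate([262, 361, 957]) cube([749, 254, 26]);
translate([262, 361, 1276]) cube([749, 254, 26]);
translate([262, 361, 1595]) cube([749, 254, 26]);


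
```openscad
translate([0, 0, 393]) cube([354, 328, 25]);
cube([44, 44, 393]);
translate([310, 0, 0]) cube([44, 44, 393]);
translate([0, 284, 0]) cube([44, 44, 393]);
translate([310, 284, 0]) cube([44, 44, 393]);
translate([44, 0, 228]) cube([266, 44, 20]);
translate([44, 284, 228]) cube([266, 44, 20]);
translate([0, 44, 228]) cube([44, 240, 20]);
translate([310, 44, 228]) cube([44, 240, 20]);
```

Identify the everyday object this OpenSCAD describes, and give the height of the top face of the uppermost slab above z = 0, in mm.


A stool. The seat height is 418 mm.

A 354×328×25 slab at z = 393 on four corner posts — a stool. The seat top is 393 + 25 = 418 mm.


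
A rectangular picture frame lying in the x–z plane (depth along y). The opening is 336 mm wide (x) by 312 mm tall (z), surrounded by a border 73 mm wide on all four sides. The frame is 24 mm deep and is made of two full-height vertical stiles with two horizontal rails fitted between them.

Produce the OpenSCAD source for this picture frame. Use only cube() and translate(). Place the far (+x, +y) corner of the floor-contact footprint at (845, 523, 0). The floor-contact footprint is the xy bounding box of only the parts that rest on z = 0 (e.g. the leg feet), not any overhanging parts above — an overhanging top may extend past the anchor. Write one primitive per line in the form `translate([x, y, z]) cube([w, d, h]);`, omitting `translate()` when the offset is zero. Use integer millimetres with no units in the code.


translate([363, 499, 0]) cube([73, 24, 458]);
translate([772, 499, 0]) cube([73, 24, 458]);
translate([436, 499, 0]) cube([336, 24, 73]);
translate([436, 499, 385]) cube([336, 24, 73]);


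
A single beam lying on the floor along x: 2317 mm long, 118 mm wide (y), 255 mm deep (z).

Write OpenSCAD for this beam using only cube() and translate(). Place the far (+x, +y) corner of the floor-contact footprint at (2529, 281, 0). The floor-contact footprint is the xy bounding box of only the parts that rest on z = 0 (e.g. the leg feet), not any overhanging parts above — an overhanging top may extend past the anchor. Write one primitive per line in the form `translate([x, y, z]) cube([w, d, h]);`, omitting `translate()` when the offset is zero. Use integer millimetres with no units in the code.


translate([212, 163, 0]) cube([2317, 118, 255]);


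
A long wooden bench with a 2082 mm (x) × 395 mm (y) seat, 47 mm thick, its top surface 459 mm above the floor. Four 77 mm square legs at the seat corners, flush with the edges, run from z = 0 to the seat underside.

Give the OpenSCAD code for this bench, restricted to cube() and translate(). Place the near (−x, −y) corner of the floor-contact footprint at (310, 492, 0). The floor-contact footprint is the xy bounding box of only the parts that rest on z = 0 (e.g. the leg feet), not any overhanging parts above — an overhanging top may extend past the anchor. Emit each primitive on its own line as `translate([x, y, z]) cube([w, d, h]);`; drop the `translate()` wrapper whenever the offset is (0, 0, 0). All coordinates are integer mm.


// leg_h = 459 − 47 = 412
translate([310, 492, 412]) cube([2082, 395, 47]);
translate([310, 492, 0]) cube([77, 77, 412]);
translate([310, 810, 0]) cube([77, 77, 412]);
translate([2315, 492, 0]) cube([77, 77, 412]);
translate([2315, 810, 0]) cube([77, 77, 412]);


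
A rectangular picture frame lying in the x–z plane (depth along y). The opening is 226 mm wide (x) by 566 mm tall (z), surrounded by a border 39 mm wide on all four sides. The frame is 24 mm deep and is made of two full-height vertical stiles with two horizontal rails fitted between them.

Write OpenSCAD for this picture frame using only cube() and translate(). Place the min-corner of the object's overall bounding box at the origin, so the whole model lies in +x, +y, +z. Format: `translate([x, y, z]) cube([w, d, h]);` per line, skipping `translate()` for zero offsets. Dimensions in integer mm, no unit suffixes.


cube([39, 24, 644]);
translate([265, 0, 0]) cube([39, 24, 644]);
translate([39, 0, 0]) cube([226, 24, 39]);
translate([39, 0, 605]) cube([226, 24, 39]);


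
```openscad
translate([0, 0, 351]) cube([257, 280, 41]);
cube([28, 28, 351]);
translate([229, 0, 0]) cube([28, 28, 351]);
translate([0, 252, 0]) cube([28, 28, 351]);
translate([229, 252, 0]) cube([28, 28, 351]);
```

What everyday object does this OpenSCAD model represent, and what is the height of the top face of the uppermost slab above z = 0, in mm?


A stool. The seat height is 392 mm.

A 257×280×41 slab at z = 351 on four corner posts — a stool. The seat top is 351 + 41 = 392 mm.


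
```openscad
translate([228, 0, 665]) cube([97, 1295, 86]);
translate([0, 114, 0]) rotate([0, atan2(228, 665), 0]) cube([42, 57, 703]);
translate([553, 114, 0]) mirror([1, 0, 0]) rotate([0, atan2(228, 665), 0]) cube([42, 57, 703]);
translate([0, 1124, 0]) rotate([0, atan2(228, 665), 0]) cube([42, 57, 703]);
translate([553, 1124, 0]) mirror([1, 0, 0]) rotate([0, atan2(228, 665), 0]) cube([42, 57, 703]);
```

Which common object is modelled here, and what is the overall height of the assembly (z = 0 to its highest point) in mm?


A sawhorse. The overall height is 751 mm.

A beam across two mirrored pairs of raked legs — a sawhorse. The beam's underside is at z = 665 (matching the legs' vertical rise in atan2(228, 665)) and the beam is 86 mm tall, so its top is at 665 + 86 = 751 mm. The raked legs top out at the beam's underside, so that is the highest point.


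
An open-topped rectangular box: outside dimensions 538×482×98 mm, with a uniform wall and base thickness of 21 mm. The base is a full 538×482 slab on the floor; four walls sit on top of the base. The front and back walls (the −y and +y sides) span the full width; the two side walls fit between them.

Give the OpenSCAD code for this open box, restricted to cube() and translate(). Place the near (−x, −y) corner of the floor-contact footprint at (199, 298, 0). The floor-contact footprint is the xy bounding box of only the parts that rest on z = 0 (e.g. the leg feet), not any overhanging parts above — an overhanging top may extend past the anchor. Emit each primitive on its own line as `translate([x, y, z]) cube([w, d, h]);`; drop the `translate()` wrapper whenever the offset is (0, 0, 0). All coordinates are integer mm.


translate([199, 298, 0]) cube([538, 482, 21]);
translate([199, 298, 21]) cube([538, 21, 77]);
translate([199, 759, 21]) cube([538, 21, 77]);
translate([199, 319, 21]) cube([21, 440, 77]);
translate([716, 319, 21]) cube([21, 440, 77]);


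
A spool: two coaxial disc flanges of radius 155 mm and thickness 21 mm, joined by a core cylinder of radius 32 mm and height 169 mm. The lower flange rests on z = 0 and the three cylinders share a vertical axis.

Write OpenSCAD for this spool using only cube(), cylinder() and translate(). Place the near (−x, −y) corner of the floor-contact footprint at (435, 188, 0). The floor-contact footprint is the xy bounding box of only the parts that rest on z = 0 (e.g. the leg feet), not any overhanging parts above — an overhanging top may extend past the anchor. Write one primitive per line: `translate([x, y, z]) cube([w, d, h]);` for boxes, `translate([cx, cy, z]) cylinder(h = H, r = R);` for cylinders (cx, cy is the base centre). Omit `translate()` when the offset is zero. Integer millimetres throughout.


translate([590, 343, 0]) cylinder(h = 21, r = 155);
translate([590, 343, 21]) cylinder(h = 169, r = 32);
translate([590, 343, 190]) cylinder(h = 21, r = 155);


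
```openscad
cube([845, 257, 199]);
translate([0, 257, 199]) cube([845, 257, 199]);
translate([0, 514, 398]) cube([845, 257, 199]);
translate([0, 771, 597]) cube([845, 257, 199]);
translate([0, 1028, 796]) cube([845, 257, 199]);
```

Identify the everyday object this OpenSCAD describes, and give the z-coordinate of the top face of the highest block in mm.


A staircase. The total rise is 995 mm.

5 identical blocks, each offset up and back from the previous — a staircase. Each step is 199 mm tall and there are 5 of them, so the total rise is 5 × 199 = 995 mm.


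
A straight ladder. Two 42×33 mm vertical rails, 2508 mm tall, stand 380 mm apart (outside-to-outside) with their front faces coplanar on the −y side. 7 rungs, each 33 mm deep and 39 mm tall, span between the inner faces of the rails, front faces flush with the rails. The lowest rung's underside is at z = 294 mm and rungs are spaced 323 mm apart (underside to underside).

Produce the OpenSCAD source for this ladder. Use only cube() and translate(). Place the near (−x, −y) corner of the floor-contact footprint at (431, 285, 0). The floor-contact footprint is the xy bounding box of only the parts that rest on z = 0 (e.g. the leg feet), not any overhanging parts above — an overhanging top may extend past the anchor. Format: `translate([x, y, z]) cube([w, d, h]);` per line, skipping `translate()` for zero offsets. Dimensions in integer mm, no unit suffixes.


// rung span = 380 - 2*42 = 296
// rung[k] z = 294 + k*323
translate([431, 285, 0]) cube([42, 33, 2508]);
translate([769, 285, 0]) cube([42, 33, 2508]);
translate([473, 285, 294]) cube([296, 33, 39]);
translate([473, 285, 617]) cube([296, 33, 39]);
translate([473, 285, 940]) cube([296, 33, 39]);
translate([473, 285, 1263]) cube([296, 33, 39]);
translate([473, 285, 1586]) cube([296, 33, 39]);
translate([473, 285, 1909]) cube([296, 33, 39]);
translate([473, 285, 2232]) cube([296, 33, 39]);


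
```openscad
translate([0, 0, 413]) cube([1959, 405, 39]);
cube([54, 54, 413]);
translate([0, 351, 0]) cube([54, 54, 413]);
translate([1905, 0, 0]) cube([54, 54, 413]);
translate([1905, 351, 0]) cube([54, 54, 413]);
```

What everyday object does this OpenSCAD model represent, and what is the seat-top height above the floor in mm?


A bench. The seat-top height is 452 mm.

A long slab on four corner posts — a bench. The slab sits at z = 413 with thickness 39, so the top is 413 + 39 = 452 mm.


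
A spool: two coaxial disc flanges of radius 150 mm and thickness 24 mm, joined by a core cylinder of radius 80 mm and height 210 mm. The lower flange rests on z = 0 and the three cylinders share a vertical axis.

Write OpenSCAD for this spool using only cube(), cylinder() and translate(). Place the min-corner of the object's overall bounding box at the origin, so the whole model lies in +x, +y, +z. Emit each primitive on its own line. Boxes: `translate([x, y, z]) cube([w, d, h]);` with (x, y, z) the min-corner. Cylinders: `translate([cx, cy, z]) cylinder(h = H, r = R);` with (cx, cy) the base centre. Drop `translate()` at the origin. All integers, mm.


translate([150, 150, 0]) cylinder(h = 24, r = 150);
translate([150, 150, 24]) cylinder(h = 210, r = 80);
translate([150, 150, 234]) cylinder(h = 24, r = 150);


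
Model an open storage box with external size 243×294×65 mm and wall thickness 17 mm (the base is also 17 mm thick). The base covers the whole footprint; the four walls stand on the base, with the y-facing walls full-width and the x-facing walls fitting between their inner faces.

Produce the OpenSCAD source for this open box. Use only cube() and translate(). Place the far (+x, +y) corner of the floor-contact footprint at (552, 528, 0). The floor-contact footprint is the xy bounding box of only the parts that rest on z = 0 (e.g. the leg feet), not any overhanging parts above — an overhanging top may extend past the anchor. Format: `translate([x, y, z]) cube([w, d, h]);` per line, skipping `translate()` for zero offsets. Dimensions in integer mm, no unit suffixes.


translate([309, 234, 0]) cube([243, 294, 17]);
translate([309, 234, 17]) cube([243, 17, 48]);
translate([309, 511, 17]) cube([243, 17, 48]);
translate([309, 251, 17]) cube([17, 260, 48]);
translate([535, 251, 17]) cube([17, 260, 48]);


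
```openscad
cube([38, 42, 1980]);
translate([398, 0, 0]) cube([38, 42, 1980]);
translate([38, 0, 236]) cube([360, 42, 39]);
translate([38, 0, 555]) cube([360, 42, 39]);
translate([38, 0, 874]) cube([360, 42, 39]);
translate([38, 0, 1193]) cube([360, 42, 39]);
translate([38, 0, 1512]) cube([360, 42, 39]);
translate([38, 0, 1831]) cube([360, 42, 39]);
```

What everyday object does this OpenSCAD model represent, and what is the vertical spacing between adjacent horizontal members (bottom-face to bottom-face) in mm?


A ladder. The rung spacing is 319 mm.

Two tall 38×42 posts with 6 short bars between them — a ladder. Adjacent rungs sit at z = 236 and z = 555, so the spacing is 555 − 236 = 319 mm.


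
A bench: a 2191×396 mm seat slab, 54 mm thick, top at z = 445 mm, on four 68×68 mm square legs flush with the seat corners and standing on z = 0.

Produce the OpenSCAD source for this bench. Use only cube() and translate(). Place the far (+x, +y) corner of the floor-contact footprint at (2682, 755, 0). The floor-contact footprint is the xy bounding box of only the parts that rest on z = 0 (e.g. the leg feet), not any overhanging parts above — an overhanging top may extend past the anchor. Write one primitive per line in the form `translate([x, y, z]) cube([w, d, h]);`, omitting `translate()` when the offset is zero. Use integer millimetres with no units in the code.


translate([491, 359, 391]) cube([2191, 396, 54]);
translate([491, 359, 0]) cube([68, 68, 391]);
translate([491, 687, 0]) cube([68, 68, 391]);
translate([2614, 359, 0]) cube([68, 68, 391]);
translate([2614, 687, 0]) cube([68, 68, 391]);


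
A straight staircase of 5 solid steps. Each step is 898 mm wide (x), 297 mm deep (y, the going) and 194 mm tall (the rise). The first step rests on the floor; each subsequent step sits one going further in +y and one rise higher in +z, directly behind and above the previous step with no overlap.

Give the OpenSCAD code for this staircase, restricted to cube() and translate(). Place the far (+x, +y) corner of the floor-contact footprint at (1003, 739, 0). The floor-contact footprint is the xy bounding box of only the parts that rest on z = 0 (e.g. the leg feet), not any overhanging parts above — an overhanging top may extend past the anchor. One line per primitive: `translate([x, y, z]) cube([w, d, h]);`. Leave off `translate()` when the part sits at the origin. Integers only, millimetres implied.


translate([105, 442, 0]) cube([898, 297, 194]);
translate([105, 739, 194]) cube([898, 297, 194]);
translate([105, 1036, 388]) cube([898, 297, 194]);
translate([105, 1333, 582]) cube([898, 297, 194]);
translate([105, 1630, 776]) cube([898, 297, 194]);


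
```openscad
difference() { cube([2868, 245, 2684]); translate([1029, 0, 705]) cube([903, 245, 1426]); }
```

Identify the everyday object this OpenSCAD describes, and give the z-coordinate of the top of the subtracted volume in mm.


A wall with a window opening. The window head height is 2131 mm.

A wall with a rectangular opening subtracted — a window. Sill at z = 705, opening 1426 mm tall, so the head is at 705 + 1426 = 2131 mm.


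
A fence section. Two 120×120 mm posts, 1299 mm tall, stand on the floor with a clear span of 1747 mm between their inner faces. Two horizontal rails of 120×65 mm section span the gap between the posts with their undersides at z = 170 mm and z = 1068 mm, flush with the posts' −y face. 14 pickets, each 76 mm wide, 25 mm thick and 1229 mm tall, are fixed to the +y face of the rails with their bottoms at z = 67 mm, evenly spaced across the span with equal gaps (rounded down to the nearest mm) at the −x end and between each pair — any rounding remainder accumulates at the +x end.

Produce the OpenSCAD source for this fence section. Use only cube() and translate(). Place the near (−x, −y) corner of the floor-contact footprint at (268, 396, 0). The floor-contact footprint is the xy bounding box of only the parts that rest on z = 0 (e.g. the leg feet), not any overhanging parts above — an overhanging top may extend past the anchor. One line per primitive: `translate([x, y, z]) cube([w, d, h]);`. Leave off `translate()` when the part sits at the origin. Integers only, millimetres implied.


translate([268, 396, 0]) cube([120, 120, 1299]);
translate([2135, 396, 0]) cube([120, 120, 1299]);
translate([388, 396, 170]) cube([1747, 120, 65]);
translate([388, 396, 1068]) cube([1747, 120, 65]);
translate([433, 516, 67]) cube([76, 25, 1229]);
translate([554, 516, 67]) cube([76, 25, 1229]);
translate([675, 516, 67]) cube([76, 25, 1229]);
translate([796, 516, 67]) cube([76, 25, 1229]);
translate([917, 516, 67]) cube([76, 25, 1229]);
translate([1038, 516, 67]) cube([76, 25, 1229]);
translate([1159, 516, 67]) cube([76, 25, 1229]);
translate([1280, 516, 67]) cube([76, 25, 1229]);
translate([1401, 516, 67]) cube([76, 25, 1229]);
translate([1522, 516, 67]) cube([76, 25, 1229]);
translate([1643, 516, 67]) cube([76, 25, 1229]);
translate([1764, 516, 67]) cube([76, 25, 1229]);
translate([1885, 516, 67]) cube([76, 25, 1229]);
translate([2006, 516, 67]) cube([76, 25, 1229]);


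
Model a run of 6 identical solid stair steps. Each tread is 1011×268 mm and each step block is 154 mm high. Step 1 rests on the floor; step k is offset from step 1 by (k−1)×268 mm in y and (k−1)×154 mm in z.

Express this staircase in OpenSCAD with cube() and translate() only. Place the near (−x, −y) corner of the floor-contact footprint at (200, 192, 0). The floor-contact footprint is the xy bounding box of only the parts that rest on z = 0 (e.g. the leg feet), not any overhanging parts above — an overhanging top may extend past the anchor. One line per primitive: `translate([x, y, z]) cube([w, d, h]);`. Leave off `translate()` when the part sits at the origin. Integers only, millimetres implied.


translate([200, 192, 0]) cube([1011, 268, 154]);
translate([200, 460, 154]) cube([1011, 268, 154]);
translate([200, 728, 308]) cube([1011, 268, 154]);
translate([200, 996, 462]) cube([1011, 268, 154]);
translate([200, 1264, 616]) cube([1011, 268, 154]);
translate([200, 1532, 770]) cube([1011, 268, 154]);


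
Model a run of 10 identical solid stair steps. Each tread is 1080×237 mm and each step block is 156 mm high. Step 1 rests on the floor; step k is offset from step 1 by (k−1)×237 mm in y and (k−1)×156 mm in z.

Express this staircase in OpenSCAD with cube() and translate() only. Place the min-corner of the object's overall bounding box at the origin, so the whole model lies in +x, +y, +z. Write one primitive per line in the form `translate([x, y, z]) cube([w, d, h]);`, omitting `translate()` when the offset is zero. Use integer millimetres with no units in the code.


cube([1080, 237, 156]);
translate([0, 237, 156]) cube([1080, 237, 156]);
translate([0, 474, 312]) cube([1080, 237, 156]);
translate([0, 711, 468]) cube([1080, 237, 156]);
translate([0, 948, 624]) cube([1080, 237, 156]);
translate([0, 1185, 780]) cube([1080, 237, 156]);
translate([0, 1422, 936]) cube([1080, 237, 156]);
translate([0, 1659, 1092]) cube([1080, 237, 156]);
translate([0, 1896, 1248]) cube([1080, 237, 156]);
translate([0, 2133, 1404]) cube([1080, 237, 156]);


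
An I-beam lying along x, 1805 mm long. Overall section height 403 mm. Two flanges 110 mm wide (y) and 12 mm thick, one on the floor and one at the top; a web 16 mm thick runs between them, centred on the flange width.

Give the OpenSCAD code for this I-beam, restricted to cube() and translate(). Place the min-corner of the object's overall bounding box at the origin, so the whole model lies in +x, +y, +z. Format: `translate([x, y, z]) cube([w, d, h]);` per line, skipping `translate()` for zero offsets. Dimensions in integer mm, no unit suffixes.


cube([1805, 110, 12]);
translate([0, 47, 12]) cube([1805, 16, 379]);
translate([0, 0, 391]) cube([1805, 110, 12]);


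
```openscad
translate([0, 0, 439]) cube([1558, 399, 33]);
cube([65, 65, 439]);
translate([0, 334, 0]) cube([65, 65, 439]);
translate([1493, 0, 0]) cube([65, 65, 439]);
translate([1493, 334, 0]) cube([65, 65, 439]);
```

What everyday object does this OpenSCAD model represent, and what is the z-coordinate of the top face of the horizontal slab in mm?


A bench. The seat-top height is 472 mm.

A long slab on four corner posts — a bench. The slab sits at z = 439 with thickness 33, so the top is 439 + 33 = 472 mm.


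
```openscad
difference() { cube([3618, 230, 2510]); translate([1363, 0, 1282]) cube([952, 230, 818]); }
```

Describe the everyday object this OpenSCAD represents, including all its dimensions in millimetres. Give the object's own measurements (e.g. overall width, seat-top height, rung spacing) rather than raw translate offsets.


A wall 3618 mm long (x), 230 mm thick (y), 2510 mm tall, with a rectangular window opening cut through it. The opening is 952 mm wide and 818 mm tall; its sill is at z = 1282 mm and its near (−x) edge is 1363 mm from the wall's −x end. The opening passes through the full wall thickness.


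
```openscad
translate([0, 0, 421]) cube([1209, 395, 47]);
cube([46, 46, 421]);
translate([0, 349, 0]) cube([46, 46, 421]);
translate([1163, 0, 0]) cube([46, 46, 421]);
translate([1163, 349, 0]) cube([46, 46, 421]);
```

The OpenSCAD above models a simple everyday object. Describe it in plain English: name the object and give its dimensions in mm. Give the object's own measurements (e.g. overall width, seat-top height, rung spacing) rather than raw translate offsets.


A bench: a 1209×395 mm seat slab, 47 mm thick, top at z = 468 mm, on four 46×46 mm square legs flush with the seat corners and standing on z = 0.


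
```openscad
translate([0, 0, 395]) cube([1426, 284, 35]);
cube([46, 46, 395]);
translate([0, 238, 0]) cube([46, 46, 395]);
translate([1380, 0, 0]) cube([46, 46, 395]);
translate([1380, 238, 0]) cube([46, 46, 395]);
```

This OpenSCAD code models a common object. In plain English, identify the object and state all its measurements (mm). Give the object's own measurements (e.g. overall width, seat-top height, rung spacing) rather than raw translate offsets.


A bench: a 1426×284 mm seat slab, 35 mm thick, top at z = 430 mm, on four 46×46 mm square legs flush with the seat corners and standing on z = 0.


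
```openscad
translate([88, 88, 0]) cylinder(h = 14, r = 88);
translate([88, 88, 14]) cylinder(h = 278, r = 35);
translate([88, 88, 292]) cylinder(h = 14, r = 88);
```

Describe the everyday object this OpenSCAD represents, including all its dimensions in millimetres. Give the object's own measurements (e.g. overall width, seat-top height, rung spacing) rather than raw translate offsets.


A spool: two coaxial disc flanges of radius 88 mm and thickness 14 mm, joined by a core cylinder of radius 35 mm and height 278 mm. The lower flange rests on z = 0 and the three cylinders share a vertical axis.


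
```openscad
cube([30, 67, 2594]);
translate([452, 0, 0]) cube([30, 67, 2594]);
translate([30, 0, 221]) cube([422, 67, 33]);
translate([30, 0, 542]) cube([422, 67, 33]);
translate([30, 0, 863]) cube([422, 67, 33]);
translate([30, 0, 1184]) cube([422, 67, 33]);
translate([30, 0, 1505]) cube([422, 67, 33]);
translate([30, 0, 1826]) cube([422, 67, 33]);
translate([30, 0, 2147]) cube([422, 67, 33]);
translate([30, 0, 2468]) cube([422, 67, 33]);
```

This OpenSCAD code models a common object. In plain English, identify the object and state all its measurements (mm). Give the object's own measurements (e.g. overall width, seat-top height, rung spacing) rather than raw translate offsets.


A straight ladder. Two 30×67 mm vertical rails, 2594 mm tall, stand 482 mm apart (outside-to-outside) with their front faces coplanar on the −y side. 8 rungs, each 67 mm deep and 33 mm tall, span between the inner faces of the rails, front faces flush with the rails. The lowest rung's underside is at z = 221 mm and rungs are spaced 321 mm apart (underside to underside).


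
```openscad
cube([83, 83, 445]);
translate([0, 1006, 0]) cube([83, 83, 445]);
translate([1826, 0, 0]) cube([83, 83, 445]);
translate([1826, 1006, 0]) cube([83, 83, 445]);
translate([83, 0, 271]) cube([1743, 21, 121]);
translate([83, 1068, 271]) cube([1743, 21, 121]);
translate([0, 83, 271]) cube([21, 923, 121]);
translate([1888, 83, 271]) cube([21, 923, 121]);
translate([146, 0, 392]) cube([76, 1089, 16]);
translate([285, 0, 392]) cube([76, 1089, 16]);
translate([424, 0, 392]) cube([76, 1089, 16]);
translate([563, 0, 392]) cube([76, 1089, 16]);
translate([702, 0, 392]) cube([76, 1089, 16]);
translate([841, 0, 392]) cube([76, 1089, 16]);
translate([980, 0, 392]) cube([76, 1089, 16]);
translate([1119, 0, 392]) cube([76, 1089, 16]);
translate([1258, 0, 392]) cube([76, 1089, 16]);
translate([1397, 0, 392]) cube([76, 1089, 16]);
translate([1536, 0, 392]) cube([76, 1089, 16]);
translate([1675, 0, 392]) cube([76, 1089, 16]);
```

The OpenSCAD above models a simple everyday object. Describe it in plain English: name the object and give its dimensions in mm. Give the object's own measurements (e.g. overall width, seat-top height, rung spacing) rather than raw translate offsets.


A bed frame 1909 mm long (x) by 1089 mm wide (y). Four 83×83 mm corner posts, 445 mm tall, at the corners of the footprint. Four rails of 21 mm thickness and 121 mm height run between adjacent posts with their undersides at z = 271 mm, their outer faces flush with the outside of the frame (the two x-running rails run between the posts' inner faces; the two y-running rails run between the posts' inner faces). 12 slats, each 76 mm wide (x) and 16 mm thick, lie across the top of the two x-running rails, running the full 1089 mm width of the frame in y; along x they sit between the end posts with a 63 mm gap after the −x posts and between neighbouring slats, leaving 75 mm before the +x posts.


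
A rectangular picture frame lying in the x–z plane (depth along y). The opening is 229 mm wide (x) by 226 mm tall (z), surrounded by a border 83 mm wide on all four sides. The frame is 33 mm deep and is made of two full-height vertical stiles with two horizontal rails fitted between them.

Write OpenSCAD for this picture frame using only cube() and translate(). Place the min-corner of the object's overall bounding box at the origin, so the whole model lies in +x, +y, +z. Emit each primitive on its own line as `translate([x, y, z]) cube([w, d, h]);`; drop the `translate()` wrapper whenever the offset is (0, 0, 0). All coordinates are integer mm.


cube([83, 33, 392]);
translate([312, 0, 0]) cube([83, 33, 392]);
translate([83, 0, 0]) cube([229, 33, 83]);
translate([83, 0, 309]) cube([229, 33, 83]);


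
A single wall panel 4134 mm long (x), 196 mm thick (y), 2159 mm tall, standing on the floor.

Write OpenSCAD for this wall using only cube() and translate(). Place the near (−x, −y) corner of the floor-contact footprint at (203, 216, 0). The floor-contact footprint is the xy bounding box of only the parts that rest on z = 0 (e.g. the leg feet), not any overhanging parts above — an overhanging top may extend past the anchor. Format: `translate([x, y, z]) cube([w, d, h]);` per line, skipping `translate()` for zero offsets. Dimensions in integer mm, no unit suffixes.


translate([203, 216, 0]) cube([4134, 196, 2159]);


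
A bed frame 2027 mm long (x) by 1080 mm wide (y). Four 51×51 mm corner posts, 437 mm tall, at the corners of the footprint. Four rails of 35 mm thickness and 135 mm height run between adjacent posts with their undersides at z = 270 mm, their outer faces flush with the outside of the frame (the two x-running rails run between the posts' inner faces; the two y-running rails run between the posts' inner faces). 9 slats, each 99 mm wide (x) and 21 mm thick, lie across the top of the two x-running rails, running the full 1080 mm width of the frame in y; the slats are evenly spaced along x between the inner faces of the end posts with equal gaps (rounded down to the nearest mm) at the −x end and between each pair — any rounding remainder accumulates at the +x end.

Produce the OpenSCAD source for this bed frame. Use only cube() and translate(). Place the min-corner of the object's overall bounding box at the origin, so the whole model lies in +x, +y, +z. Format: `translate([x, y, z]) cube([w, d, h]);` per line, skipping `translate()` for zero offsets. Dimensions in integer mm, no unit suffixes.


cube([51, 51, 437]);
translate([0, 1029, 0]) cube([51, 51, 437]);
translate([1976, 0, 0]) cube([51, 51, 437]);
translate([1976, 1029, 0]) cube([51, 51, 437]);
translate([51, 0, 270]) cube([1925, 35, 135]);
translate([51, 1045, 270]) cube([1925, 35, 135]);
translate([0, 51, 270]) cube([35, 978, 135]);
translate([1992, 51, 270]) cube([35, 978, 135]);
translate([154, 0, 405]) cube([99, 1080, 21]);
translate([356, 0, 405]) cube([99, 1080, 21]);
translate([558, 0, 405]) cube([99, 1080, 21]);
translate([760, 0, 405]) cube([99, 1080, 21]);
translate([962, 0, 405]) cube([99, 1080, 21]);
translate([1164, 0, 405]) cube([99, 1080, 21]);
translate([1366, 0, 405]) cube([99, 1080, 21]);
translate([1568, 0, 405]) cube([99, 1080, 21]);
translate([1770, 0, 405]) cube([99, 1080, 21]);


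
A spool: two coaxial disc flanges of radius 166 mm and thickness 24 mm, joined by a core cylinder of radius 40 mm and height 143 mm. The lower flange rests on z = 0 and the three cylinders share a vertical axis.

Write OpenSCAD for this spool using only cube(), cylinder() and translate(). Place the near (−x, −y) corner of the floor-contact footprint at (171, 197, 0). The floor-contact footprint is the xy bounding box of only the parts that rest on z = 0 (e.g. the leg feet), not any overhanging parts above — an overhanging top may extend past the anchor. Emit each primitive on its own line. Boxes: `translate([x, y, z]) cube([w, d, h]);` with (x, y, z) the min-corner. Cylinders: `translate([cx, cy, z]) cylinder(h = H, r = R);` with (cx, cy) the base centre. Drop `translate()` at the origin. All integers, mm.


translate([337, 363, 0]) cylinder(h = 24, r = 166);
translate([337, 363, 24]) cylinder(h = 143, r = 40);
translate([337, 363, 167]) cylinder(h = 24, r = 166);


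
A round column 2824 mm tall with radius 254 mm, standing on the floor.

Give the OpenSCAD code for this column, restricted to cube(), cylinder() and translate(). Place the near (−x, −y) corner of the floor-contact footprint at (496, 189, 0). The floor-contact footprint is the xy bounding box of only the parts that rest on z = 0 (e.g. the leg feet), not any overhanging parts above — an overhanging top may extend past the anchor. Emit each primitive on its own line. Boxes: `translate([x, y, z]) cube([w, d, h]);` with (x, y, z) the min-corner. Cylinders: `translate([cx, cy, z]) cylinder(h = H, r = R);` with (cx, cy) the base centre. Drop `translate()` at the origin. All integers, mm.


translate([750, 443, 0]) cylinder(h = 2824, r = 254);


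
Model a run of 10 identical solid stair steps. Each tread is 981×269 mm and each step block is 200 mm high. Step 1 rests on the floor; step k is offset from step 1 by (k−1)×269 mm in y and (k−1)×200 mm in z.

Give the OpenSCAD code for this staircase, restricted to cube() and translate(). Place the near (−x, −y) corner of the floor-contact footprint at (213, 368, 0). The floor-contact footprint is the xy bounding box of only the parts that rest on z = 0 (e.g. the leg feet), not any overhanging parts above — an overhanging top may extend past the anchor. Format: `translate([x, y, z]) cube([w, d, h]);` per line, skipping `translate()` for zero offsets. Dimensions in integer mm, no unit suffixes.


translate([213, 368, 0]) cube([981, 269, 200]);
translate([213, 637, 200]) cube([981, 269, 200]);
translate([213, 906, 400]) cube([981, 269, 200]);
translate([213, 1175, 600]) cube([981, 269, 200]);
translate([213, 1444, 800]) cube([981, 269, 200]);
translate([213, 1713, 1000]) cube([981, 269, 200]);
translate([213, 1982, 1200]) cube([981, 269, 200]);
translate([213, 2251, 1400]) cube([981, 269, 200]);
translate([213, 2520, 1600]) cube([981, 269, 200]);
translate([213, 2789, 1800]) cube([981, 269, 200]);


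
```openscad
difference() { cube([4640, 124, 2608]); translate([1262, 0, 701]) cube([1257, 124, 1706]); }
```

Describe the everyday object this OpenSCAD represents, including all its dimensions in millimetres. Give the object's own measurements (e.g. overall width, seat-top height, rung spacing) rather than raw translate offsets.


A wall 4640 mm long (x), 124 mm thick (y), 2608 mm tall, with a rectangular window opening cut through it. The opening is 1257 mm wide and 1706 mm tall; its sill is at z = 701 mm and its near (−x) edge is 1262 mm from the wall's −x end. The opening passes through the full wall thickness.
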